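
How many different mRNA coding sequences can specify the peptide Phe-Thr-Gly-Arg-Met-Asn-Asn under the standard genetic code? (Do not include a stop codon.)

Phe: 2 codons.
Thr: 4 codons.
Gly: 4 codons.
Arg: 6 codons.
Met: 1 codon.
Asn: 2 codons.
Asn: 2 codons.
2 × 4 × 4 × 6 × 1 × 2 × 2 = 768.

768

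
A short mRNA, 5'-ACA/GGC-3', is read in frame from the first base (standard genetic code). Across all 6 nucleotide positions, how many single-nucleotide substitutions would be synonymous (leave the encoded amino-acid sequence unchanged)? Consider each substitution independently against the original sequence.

6

Codon 1 (ACA, Thr): 3 synonymous substitutions.
Codon 2 (GGC, Gly): 3 synonymous substitutions.
Total: 3 + 3 = 6.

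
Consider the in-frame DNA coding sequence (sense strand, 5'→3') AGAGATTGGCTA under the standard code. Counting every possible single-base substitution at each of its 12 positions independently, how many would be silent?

Codon 1 (AGA, Arg): 2 synonymous substitutions.
Codon 2 (GAT, Asp): 1 synonymous substitution.
Codon 3 (TGG, Trp): 0 synonymous substitutions.
Codon 4 (CTA, Leu): 4 synonymous substitutions.
Total: 2 + 1 + 0 + 4 = 7.

7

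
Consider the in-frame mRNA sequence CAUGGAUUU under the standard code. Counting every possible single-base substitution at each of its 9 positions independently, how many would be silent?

Codon 1 (CAU, His): 1 synonymous substitution.
Codon 2 (GGA, Gly): 3 synonymous substitutions.
Codon 3 (UUU, Phe): 1 synonymous substitution.
Total: 1 + 3 + 1 = 5.

5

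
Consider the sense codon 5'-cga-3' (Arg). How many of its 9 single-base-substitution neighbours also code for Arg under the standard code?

4

Position 1: AGA → 1 synonymous.
Position 2: none → 0 synonymous.
Position 3: CGT, CGC, CGG → 3 synonymous.
Total: 1 + 0 + 3 = 4.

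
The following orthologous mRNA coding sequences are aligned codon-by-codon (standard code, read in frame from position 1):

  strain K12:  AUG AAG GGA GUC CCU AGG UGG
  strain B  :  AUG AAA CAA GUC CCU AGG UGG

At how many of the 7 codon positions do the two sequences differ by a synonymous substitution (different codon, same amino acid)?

Codon 1: AUG Met / AUG Met — identical.
Codon 2: AAG Lys / AAA Lys — synonymous.
Codon 3: GGA Gly / CAA Gln — nonsynonymous.
Codon 4: GUC Val / GUC Val — identical.
Codon 5: CCU Pro / CCU Pro — identical.
Codon 6: AGG Arg / AGG Arg — identical.
Codon 7: UGG Trp / UGG Trp — identical.
Synonymous differences: 1.

1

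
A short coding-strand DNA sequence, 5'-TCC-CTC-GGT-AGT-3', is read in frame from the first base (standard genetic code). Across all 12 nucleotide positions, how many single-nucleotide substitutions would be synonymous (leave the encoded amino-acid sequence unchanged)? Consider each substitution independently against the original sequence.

10

Codon 1 (TCC, Ser): 3 synonymous substitutions.
Codon 2 (CTC, Leu): 3 synonymous substitutions.
Codon 3 (GGT, Gly): 3 synonymous substitutions.
Codon 4 (AGT, Ser): 1 synonymous substitution.
Total: 3 + 3 + 3 + 1 = 10.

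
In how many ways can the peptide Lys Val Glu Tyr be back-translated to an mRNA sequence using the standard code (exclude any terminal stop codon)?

Lys: 2 codons.
Val: 4 codons.
Glu: 2 codons.
Tyr: 2 codons.
2 × 4 × 2 × 2 = 32.

32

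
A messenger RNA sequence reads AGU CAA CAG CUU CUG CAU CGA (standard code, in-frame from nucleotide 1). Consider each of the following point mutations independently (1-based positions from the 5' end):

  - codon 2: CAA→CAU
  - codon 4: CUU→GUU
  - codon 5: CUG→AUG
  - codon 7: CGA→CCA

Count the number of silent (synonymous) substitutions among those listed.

Codon 2: CAA (Gln) → CAU (His) — missense.
Codon 4: CUU (Leu) → GUU (Val) — missense.
Codon 5: CUG (Leu) → AUG (Met) — missense.
Codon 7: CGA (Arg) → CCA (Pro) — missense.
Synonymous: 0 of 4.

0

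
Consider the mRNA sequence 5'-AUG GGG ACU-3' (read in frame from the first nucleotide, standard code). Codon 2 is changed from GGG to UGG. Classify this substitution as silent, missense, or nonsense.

Position 4 falls in codon 2: GGG → Gly.
After the substitution the codon is UGG → Trp.
Gly ≠ Trp, so this is a missense mutation.

missense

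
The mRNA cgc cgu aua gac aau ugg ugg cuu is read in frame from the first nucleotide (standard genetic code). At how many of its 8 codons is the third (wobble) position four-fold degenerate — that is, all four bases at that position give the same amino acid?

Codon 1 CGC (Arg): third position 4-fold.
Codon 2 CGU (Arg): third position 4-fold.
Codon 3 AUA (Ile): third position 3-fold.
Codon 4 GAC (Asp): third position 2-fold.
Codon 5 AAU (Asn): third position 2-fold.
Codon 6 UGG (Trp): third position 1-fold.
Codon 7 UGG (Trp): third position 1-fold.
Codon 8 CUU (Leu): third position 4-fold.
Four-fold degenerate third positions: 3.

3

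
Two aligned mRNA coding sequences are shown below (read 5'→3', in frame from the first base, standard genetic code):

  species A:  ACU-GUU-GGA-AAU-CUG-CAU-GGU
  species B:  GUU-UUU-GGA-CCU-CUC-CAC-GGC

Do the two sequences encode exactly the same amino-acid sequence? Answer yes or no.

no

Codon 1: ACU Thr / GUU Val — nonsynonymous.
Codon 2: GUU Val / UUU Phe — nonsynonymous.
Codon 3: GGA Gly / GGA Gly — identical.
Codon 4: AAU Asn / CCU Pro — nonsynonymous.
Codon 5: CUG Leu / CUC Leu — synonymous.
Codon 6: CAU His / CAC His — synonymous.
Codon 7: GGU Gly / GGC Gly — synonymous.
Nonsynonymous differences: 3 → different protein.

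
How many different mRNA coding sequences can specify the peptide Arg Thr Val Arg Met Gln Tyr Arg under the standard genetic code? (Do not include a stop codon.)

13824

Arg: 6 codons.
Thr: 4 codons.
Val: 4 codons.
Arg: 6 codons.
Met: 1 codon.
Gln: 2 codons.
Tyr: 2 codons.
Arg: 6 codons.
6 × 4 × 4 × 6 × 1 × 2 × 2 × 6 = 13824.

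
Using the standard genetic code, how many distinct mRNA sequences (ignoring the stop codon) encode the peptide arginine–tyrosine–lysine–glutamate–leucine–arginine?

1728

Arg: 6 codons.
Tyr: 2 codons.
Lys: 2 codons.
Glu: 2 codons.
Leu: 6 codons.
Arg: 6 codons.
6 × 2 × 2 × 2 × 6 × 6 = 1728.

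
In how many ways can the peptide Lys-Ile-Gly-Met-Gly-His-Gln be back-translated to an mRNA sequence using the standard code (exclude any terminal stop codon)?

Lys: 2 codons.
Ile: 3 codons.
Gly: 4 codons.
Met: 1 codon.
Gly: 4 codons.
His: 2 codons.
Gln: 2 codons.
2 × 3 × 4 × 1 × 4 × 2 × 2 = 384.

384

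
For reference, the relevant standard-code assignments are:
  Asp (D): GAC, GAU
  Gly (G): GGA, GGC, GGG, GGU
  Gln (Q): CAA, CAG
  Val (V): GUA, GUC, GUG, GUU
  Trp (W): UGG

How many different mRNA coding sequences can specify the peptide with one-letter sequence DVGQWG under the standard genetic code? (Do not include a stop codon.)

256

Asp: 2 codons.
Val: 4 codons.
Gly: 4 codons.
Gln: 2 codons.
Trp: 1 codon.
Gly: 4 codons.
2 × 4 × 4 × 2 × 1 × 4 = 256.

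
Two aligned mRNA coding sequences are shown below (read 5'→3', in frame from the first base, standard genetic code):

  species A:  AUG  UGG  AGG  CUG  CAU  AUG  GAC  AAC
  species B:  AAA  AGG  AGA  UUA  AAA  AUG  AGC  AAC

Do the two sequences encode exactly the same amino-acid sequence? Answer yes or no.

Codon 1: AUG Met / AAA Lys — nonsynonymous.
Codon 2: UGG Trp / AGG Arg — nonsynonymous.
Codon 3: AGG Arg / AGA Arg — synonymous.
Codon 4: CUG Leu / UUA Leu — synonymous.
Codon 5: CAU His / AAA Lys — nonsynonymous.
Codon 6: AUG Met / AUG Met — identical.
Codon 7: GAC Asp / AGC Ser — nonsynonymous.
Codon 8: AAC Asn / AAC Asn — identical.
Nonsynonymous differences: 4 → different protein.

no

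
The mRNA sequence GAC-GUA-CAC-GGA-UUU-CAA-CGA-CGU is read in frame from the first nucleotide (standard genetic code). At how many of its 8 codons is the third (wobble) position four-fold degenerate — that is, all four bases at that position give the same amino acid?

4

Codon 1 GAC (Asp): third position 2-fold.
Codon 2 GUA (Val): third position 4-fold.
Codon 3 CAC (His): third position 2-fold.
Codon 4 GGA (Gly): third position 4-fold.
Codon 5 UUU (Phe): third position 2-fold.
Codon 6 CAA (Gln): third position 2-fold.
Codon 7 CGA (Arg): third position 4-fold.
Codon 8 CGU (Arg): third position 4-fold.
Four-fold degenerate third positions: 4.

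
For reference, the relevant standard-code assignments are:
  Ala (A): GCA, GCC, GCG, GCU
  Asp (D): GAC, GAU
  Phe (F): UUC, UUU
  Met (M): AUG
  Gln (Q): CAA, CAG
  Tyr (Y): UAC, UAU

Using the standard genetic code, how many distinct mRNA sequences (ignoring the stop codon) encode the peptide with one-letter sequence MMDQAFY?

Met: 1 codon.
Met: 1 codon.
Asp: 2 codons.
Gln: 2 codons.
Ala: 4 codons.
Phe: 2 codons.
Tyr: 2 codons.
1 × 1 × 2 × 2 × 4 × 2 × 2 = 64.

64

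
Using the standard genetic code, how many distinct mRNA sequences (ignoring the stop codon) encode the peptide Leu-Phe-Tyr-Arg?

Leu: 6 codons.
Phe: 2 codons.
Tyr: 2 codons.
Arg: 6 codons.
6 × 2 × 2 × 6 = 144.

144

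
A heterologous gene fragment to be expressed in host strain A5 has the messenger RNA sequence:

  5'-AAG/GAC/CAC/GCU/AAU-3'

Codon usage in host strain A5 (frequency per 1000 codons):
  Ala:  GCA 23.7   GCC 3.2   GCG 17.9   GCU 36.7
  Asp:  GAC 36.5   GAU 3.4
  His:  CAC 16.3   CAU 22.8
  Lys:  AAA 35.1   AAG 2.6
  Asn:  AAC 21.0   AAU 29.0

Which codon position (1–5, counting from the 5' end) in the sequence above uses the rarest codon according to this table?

1

Codon 1 AAG (Lys): 2.6 per 1000.
Codon 2 GAC (Asp): 36.5 per 1000.
Codon 3 CAC (His): 16.3 per 1000.
Codon 4 GCU (Ala): 36.7 per 1000.
Codon 5 AAU (Asn): 29.0 per 1000.
Lowest frequency is 2.6 at codon 1.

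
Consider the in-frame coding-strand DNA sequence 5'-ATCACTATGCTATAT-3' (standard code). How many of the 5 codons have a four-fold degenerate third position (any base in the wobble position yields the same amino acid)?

Codon 1 ATC (Ile): third position 3-fold.
Codon 2 ACT (Thr): third position 4-fold.
Codon 3 ATG (Met): third position 1-fold.
Codon 4 CTA (Leu): third position 4-fold.
Codon 5 TAT (Tyr): third position 2-fold.
Four-fold degenerate third positions: 2.

2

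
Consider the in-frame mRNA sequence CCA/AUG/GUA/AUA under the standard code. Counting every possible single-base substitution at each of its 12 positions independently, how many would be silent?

8

Codon 1 (CCA, Pro): 3 synonymous substitutions.
Codon 2 (AUG, Met): 0 synonymous substitutions.
Codon 3 (GUA, Val): 3 synonymous substitutions.
Codon 4 (AUA, Ile): 2 synonymous substitutions.
Total: 3 + 0 + 3 + 2 = 8.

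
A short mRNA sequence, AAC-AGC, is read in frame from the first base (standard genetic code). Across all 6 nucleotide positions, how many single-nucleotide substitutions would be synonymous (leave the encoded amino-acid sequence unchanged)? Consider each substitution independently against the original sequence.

2

Codon 1 (AAC, Asn): 1 synonymous substitution.
Codon 2 (AGC, Ser): 1 synonymous substitution.
Total: 1 + 1 = 2.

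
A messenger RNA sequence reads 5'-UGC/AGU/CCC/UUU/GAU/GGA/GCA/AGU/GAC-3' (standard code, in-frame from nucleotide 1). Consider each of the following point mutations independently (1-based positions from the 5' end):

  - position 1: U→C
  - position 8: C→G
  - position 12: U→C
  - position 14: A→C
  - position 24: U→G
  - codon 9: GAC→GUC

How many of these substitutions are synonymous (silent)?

Codon 1: UGC (Cys) → CGC (Arg) — missense.
Codon 3: CCC (Pro) → CGC (Arg) — missense.
Codon 4: UUU (Phe) → UUC (Phe) — synonymous.
Codon 5: GAU (Asp) → GCU (Ala) — missense.
Codon 8: AGU (Ser) → AGG (Arg) — missense.
Codon 9: GAC (Asp) → GUC (Val) — missense.
Synonymous: 1 of 6.

1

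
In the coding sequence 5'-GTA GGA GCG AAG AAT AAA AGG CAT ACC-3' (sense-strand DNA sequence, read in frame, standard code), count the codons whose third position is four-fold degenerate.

Codon 1 GTA (Val): third position 4-fold.
Codon 2 GGA (Gly): third position 4-fold.
Codon 3 GCG (Ala): third position 4-fold.
Codon 4 AAG (Lys): third position 2-fold.
Codon 5 AAT (Asn): third position 2-fold.
Codon 6 AAA (Lys): third position 2-fold.
Codon 7 AGG (Arg): third position 2-fold.
Codon 8 CAT (His): third position 2-fold.
Codon 9 ACC (Thr): third position 4-fold.
Four-fold degenerate third positions: 4.

4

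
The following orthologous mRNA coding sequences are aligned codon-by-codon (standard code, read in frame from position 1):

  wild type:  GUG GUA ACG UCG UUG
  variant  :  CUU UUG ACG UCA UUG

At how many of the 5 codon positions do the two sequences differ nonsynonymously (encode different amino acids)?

2

Codon 1: GUG Val / CUU Leu — nonsynonymous.
Codon 2: GUA Val / UUG Leu — nonsynonymous.
Codon 3: ACG Thr / ACG Thr — identical.
Codon 4: UCG Ser / UCA Ser — synonymous.
Codon 5: UUG Leu / UUG Leu — identical.
Nonsynonymous differences: 2.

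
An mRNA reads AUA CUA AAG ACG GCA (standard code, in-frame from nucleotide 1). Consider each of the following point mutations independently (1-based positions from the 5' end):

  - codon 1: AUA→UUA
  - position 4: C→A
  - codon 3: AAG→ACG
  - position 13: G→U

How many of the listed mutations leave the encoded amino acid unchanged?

Codon 1: AUA (Ile) → UUA (Leu) — missense.
Codon 2: CUA (Leu) → AUA (Ile) — missense.
Codon 3: AAG (Lys) → ACG (Thr) — missense.
Codon 5: GCA (Ala) → UCA (Ser) — missense.
Synonymous: 0 of 4.

0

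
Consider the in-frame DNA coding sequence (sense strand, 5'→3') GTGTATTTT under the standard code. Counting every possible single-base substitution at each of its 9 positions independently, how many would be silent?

Codon 1 (GTG, Val): 3 synonymous substitutions.
Codon 2 (TAT, Tyr): 1 synonymous substitution.
Codon 3 (TTT, Phe): 1 synonymous substitution.
Total: 3 + 1 + 1 = 5.

5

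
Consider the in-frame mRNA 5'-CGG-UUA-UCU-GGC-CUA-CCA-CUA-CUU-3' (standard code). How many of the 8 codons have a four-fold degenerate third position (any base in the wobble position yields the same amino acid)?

Codon 1 CGG (Arg): third position 4-fold.
Codon 2 UUA (Leu): third position 2-fold.
Codon 3 UCU (Ser): third position 4-fold.
Codon 4 GGC (Gly): third position 4-fold.
Codon 5 CUA (Leu): third position 4-fold.
Codon 6 CCA (Pro): third position 4-fold.
Codon 7 CUA (Leu): third position 4-fold.
Codon 8 CUU (Leu): third position 4-fold.
Four-fold degenerate third positions: 7.

7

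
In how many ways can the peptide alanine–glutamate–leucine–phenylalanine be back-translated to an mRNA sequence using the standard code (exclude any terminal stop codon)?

Ala: 4 codons.
Glu: 2 codons.
Leu: 6 codons.
Phe: 2 codons.
4 × 2 × 6 × 2 = 96.

96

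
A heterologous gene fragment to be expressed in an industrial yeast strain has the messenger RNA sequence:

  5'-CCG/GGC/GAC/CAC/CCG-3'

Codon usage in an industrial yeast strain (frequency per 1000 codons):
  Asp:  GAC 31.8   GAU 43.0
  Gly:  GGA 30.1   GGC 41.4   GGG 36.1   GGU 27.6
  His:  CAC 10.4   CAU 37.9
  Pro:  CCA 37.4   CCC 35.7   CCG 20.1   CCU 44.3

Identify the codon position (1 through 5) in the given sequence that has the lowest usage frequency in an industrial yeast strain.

4

Codon 1 CCG (Pro): 20.1 per 1000.
Codon 2 GGC (Gly): 41.4 per 1000.
Codon 3 GAC (Asp): 31.8 per 1000.
Codon 4 CAC (His): 10.4 per 1000.
Codon 5 CCG (Pro): 20.1 per 1000.
Lowest frequency is 10.4 at codon 4.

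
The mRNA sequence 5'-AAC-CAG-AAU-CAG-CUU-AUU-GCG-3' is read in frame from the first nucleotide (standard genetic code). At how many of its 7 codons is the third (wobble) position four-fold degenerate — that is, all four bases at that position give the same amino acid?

2

Codon 1 AAC (Asn): third position 2-fold.
Codon 2 CAG (Gln): third position 2-fold.
Codon 3 AAU (Asn): third position 2-fold.
Codon 4 CAG (Gln): third position 2-fold.
Codon 5 CUU (Leu): third position 4-fold.
Codon 6 AUU (Ile): third position 3-fold.
Codon 7 GCG (Ala): third position 4-fold.
Four-fold degenerate third positions: 2.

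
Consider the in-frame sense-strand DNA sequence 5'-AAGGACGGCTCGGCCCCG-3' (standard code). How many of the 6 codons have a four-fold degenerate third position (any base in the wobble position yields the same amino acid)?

4

Codon 1 AAG (Lys): third position 2-fold.
Codon 2 GAC (Asp): third position 2-fold.
Codon 3 GGC (Gly): third position 4-fold.
Codon 4 TCG (Ser): third position 4-fold.
Codon 5 GCC (Ala): third position 4-fold.
Codon 6 CCG (Pro): third position 4-fold.
Four-fold degenerate third positions: 4.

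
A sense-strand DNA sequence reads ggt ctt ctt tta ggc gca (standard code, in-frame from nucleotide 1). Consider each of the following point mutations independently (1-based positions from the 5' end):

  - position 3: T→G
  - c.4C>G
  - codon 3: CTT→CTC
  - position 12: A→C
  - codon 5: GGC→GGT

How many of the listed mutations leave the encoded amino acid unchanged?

3

Codon 1: GGT (Gly) → GGG (Gly) — synonymous.
Codon 2: CTT (Leu) → GTT (Val) — missense.
Codon 3: CTT (Leu) → CTC (Leu) — synonymous.
Codon 4: TTA (Leu) → TTC (Phe) — missense.
Codon 5: GGC (Gly) → GGT (Gly) — synonymous.
Synonymous: 3 of 5.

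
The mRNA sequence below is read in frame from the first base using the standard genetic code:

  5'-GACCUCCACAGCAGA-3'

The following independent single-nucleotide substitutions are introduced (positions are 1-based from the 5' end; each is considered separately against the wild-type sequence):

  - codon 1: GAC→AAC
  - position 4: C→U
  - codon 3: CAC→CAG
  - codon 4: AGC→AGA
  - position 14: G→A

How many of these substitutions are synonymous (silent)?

0

Codon 1: GAC (Asp) → AAC (Asn) — missense.
Codon 2: CUC (Leu) → UUC (Phe) — missense.
Codon 3: CAC (His) → CAG (Gln) — missense.
Codon 4: AGC (Ser) → AGA (Arg) — missense.
Codon 5: AGA (Arg) → AAA (Lys) — missense.
Synonymous: 0 of 5.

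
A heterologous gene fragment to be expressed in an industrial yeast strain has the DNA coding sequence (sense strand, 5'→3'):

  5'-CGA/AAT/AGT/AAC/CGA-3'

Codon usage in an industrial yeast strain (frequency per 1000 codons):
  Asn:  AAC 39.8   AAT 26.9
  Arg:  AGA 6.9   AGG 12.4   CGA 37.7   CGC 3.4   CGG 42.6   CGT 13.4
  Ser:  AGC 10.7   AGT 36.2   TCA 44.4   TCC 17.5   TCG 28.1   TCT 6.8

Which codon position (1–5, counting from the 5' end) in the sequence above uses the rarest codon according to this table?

Codon 1 CGA (Arg): 37.7 per 1000.
Codon 2 AAT (Asn): 26.9 per 1000.
Codon 3 AGT (Ser): 36.2 per 1000.
Codon 4 AAC (Asn): 39.8 per 1000.
Codon 5 CGA (Arg): 37.7 per 1000.
Lowest frequency is 26.9 at codon 2.

2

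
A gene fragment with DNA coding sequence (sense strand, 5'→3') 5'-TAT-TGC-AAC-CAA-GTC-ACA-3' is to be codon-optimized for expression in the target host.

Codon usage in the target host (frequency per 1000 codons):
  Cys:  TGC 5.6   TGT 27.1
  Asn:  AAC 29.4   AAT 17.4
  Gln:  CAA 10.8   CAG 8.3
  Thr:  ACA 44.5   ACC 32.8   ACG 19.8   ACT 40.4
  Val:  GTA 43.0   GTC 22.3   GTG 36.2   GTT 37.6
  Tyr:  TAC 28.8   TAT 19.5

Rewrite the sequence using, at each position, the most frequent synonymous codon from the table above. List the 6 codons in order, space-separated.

Codon 1 (Tyr): best is TAC at 28.8.
Codon 2 (Cys): best is TGT at 27.1.
Codon 3 (Asn): best is AAC at 29.4.
Codon 4 (Gln): best is CAA at 10.8.
Codon 5 (Val): best is GTA at 43.0.
Codon 6 (Thr): best is ACA at 44.5.

TAC TGT AAC CAA GTA ACA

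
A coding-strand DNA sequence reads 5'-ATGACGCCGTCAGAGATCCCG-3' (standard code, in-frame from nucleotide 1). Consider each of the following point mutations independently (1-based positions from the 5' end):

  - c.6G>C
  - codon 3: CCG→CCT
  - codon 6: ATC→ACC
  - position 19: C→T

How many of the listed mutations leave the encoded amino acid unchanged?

Codon 2: ACG (Thr) → ACC (Thr) — synonymous.
Codon 3: CCG (Pro) → CCT (Pro) — synonymous.
Codon 6: ATC (Ile) → ACC (Thr) — missense.
Codon 7: CCG (Pro) → TCG (Ser) — missense.
Synonymous: 2 of 4.

2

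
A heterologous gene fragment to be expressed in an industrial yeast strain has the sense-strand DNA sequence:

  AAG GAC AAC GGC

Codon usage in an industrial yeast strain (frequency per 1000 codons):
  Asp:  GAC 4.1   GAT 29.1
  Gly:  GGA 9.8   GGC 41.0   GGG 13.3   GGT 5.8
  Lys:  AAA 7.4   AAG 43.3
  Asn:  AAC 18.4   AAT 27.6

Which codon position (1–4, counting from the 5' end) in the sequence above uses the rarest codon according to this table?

Codon 1 AAG (Lys): 43.3 per 1000.
Codon 2 GAC (Asp): 4.1 per 1000.
Codon 3 AAC (Asn): 18.4 per 1000.
Codon 4 GGC (Gly): 41.0 per 1000.
Lowest frequency is 4.1 at codon 2.

2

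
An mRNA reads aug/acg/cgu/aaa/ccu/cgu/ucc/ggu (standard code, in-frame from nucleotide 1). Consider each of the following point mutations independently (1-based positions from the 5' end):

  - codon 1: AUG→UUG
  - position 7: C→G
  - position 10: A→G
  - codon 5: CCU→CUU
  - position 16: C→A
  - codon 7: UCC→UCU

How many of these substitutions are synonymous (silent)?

1

Codon 1: AUG (Met) → UUG (Leu) — missense.
Codon 3: CGU (Arg) → GGU (Gly) — missense.
Codon 4: AAA (Lys) → GAA (Glu) — missense.
Codon 5: CCU (Pro) → CUU (Leu) — missense.
Codon 6: CGU (Arg) → AGU (Ser) — missense.
Codon 7: UCC (Ser) → UCU (Ser) — synonymous.
Synonymous: 1 of 6.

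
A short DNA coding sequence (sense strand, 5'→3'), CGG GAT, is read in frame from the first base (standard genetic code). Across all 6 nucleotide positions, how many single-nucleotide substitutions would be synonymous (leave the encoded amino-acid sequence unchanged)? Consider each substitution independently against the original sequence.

Codon 1 (CGG, Arg): 4 synonymous substitutions.
Codon 2 (GAT, Asp): 1 synonymous substitution.
Total: 4 + 1 = 5.

5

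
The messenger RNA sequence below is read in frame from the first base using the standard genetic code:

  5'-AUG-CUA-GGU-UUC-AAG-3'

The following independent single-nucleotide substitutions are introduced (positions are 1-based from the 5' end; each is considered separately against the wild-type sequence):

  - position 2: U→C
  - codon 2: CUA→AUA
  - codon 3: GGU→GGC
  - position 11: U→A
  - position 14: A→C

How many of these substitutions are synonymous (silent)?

1

Codon 1: AUG (Met) → ACG (Thr) — missense.
Codon 2: CUA (Leu) → AUA (Ile) — missense.
Codon 3: GGU (Gly) → GGC (Gly) — synonymous.
Codon 4: UUC (Phe) → UAC (Tyr) — missense.
Codon 5: AAG (Lys) → ACG (Thr) — missense.
Synonymous: 1 of 5.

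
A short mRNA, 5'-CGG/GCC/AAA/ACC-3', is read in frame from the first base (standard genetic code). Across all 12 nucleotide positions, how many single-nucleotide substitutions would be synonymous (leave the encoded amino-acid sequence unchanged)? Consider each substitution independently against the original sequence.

Codon 1 (CGG, Arg): 4 synonymous substitutions.
Codon 2 (GCC, Ala): 3 synonymous substitutions.
Codon 3 (AAA, Lys): 1 synonymous substitution.
Codon 4 (ACC, Thr): 3 synonymous substitutions.
Total: 4 + 3 + 1 + 3 = 11.

11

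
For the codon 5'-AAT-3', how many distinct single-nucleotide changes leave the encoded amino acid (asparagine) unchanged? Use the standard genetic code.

1

Position 1: none → 0 synonymous.
Position 2: none → 0 synonymous.
Position 3: AAC → 1 synonymous.
Total: 0 + 0 + 1 = 1.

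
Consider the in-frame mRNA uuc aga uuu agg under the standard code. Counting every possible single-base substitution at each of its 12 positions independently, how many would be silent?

6

Codon 1 (UUC, Phe): 1 synonymous substitution.
Codon 2 (AGA, Arg): 2 synonymous substitutions.
Codon 3 (UUU, Phe): 1 synonymous substitution.
Codon 4 (AGG, Arg): 2 synonymous substitutions.
Total: 1 + 2 + 1 + 2 = 6.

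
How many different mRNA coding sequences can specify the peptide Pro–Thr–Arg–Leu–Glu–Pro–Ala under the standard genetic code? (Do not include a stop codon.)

Pro: 4 codons.
Thr: 4 codons.
Arg: 6 codons.
Leu: 6 codons.
Glu: 2 codons.
Pro: 4 codons.
Ala: 4 codons.
4 × 4 × 6 × 6 × 2 × 4 × 4 = 18432.

18432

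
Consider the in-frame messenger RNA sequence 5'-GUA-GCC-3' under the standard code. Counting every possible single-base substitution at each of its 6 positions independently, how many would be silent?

Codon 1 (GUA, Val): 3 synonymous substitutions.
Codon 2 (GCC, Ala): 3 synonymous substitutions.
Total: 3 + 3 = 6.

6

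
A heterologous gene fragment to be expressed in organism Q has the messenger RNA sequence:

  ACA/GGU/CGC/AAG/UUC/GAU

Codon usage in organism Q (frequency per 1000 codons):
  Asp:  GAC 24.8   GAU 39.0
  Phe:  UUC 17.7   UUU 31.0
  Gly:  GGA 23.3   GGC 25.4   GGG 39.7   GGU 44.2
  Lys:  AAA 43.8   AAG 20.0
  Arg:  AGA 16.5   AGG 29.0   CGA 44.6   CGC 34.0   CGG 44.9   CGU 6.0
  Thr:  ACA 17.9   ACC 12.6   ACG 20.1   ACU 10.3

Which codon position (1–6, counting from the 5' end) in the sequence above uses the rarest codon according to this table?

5

Codon 1 ACA (Thr): 17.9 per 1000.
Codon 2 GGU (Gly): 44.2 per 1000.
Codon 3 CGC (Arg): 34.0 per 1000.
Codon 4 AAG (Lys): 20.0 per 1000.
Codon 5 UUC (Phe): 17.7 per 1000.
Codon 6 GAU (Asp): 39.0 per 1000.
Lowest frequency is 17.7 at codon 5.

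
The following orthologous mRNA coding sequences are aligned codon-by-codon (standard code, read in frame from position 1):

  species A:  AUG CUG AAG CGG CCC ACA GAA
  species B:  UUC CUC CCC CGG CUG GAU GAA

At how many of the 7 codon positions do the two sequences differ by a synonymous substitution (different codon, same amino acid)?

Codon 1: AUG Met / UUC Phe — nonsynonymous.
Codon 2: CUG Leu / CUC Leu — synonymous.
Codon 3: AAG Lys / CCC Pro — nonsynonymous.
Codon 4: CGG Arg / CGG Arg — identical.
Codon 5: CCC Pro / CUG Leu — nonsynonymous.
Codon 6: ACA Thr / GAU Asp — nonsynonymous.
Codon 7: GAA Glu / GAA Glu — identical.
Synonymous differences: 1.

1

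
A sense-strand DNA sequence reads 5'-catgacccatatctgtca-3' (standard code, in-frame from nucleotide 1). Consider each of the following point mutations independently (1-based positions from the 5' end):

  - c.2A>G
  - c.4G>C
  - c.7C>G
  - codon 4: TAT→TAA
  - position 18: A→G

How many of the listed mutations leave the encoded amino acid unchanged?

Codon 1: CAT (His) → CGT (Arg) — missense.
Codon 2: GAC (Asp) → CAC (His) — missense.
Codon 3: CCA (Pro) → GCA (Ala) — missense.
Codon 4: TAT (Tyr) → TAA (Stop) — nonsense.
Codon 6: TCA (Ser) → TCG (Ser) — synonymous.
Synonymous: 1 of 5.

1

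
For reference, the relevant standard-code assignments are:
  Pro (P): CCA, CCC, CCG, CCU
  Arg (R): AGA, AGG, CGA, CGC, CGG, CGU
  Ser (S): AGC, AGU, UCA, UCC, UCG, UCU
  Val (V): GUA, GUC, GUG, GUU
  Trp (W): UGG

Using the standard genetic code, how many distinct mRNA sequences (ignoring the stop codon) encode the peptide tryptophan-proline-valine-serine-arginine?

576

Trp: 1 codon.
Pro: 4 codons.
Val: 4 codons.
Ser: 6 codons.
Arg: 6 codons.
1 × 4 × 4 × 6 × 6 = 576.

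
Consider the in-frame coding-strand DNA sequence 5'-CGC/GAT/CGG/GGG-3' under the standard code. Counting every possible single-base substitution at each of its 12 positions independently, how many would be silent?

11

Codon 1 (CGC, Arg): 3 synonymous substitutions.
Codon 2 (GAT, Asp): 1 synonymous substitution.
Codon 3 (CGG, Arg): 4 synonymous substitutions.
Codon 4 (GGG, Gly): 3 synonymous substitutions.
Total: 3 + 1 + 4 + 3 = 11.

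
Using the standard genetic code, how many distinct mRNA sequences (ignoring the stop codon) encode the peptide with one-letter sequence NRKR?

144

Asn: 2 codons.
Arg: 6 codons.
Lys: 2 codons.
Arg: 6 codons.
2 × 6 × 2 × 6 = 144.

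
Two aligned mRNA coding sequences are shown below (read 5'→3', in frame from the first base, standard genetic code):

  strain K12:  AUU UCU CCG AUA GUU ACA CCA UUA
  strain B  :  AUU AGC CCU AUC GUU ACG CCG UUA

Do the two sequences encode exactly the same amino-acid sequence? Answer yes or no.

Codon 1: AUU Ile / AUU Ile — identical.
Codon 2: UCU Ser / AGC Ser — synonymous.
Codon 3: CCG Pro / CCU Pro — synonymous.
Codon 4: AUA Ile / AUC Ile — synonymous.
Codon 5: GUU Val / GUU Val — identical.
Codon 6: ACA Thr / ACG Thr — synonymous.
Codon 7: CCA Pro / CCG Pro — synonymous.
Codon 8: UUA Leu / UUA Leu — identical.
Nonsynonymous differences: 0 → same protein.

yes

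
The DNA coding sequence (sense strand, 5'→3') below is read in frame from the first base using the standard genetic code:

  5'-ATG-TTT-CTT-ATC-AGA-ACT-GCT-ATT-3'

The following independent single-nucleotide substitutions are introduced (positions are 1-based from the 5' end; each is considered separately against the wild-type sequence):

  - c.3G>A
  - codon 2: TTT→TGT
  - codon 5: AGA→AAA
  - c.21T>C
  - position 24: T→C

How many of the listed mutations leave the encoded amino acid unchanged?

2

Codon 1: ATG (Met) → ATA (Ile) — missense.
Codon 2: TTT (Phe) → TGT (Cys) — missense.
Codon 5: AGA (Arg) → AAA (Lys) — missense.
Codon 7: GCT (Ala) → GCC (Ala) — synonymous.
Codon 8: ATT (Ile) → ATC (Ile) — synonymous.
Synonymous: 2 of 5.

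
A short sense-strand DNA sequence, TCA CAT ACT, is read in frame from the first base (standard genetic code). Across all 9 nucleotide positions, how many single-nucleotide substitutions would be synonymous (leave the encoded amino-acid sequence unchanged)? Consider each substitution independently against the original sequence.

Codon 1 (TCA, Ser): 3 synonymous substitutions.
Codon 2 (CAT, His): 1 synonymous substitution.
Codon 3 (ACT, Thr): 3 synonymous substitutions.
Total: 3 + 1 + 3 = 7.

7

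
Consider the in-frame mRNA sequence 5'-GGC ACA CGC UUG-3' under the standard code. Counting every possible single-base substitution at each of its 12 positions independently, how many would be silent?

11

Codon 1 (GGC, Gly): 3 synonymous substitutions.
Codon 2 (ACA, Thr): 3 synonymous substitutions.
Codon 3 (CGC, Arg): 3 synonymous substitutions.
Codon 4 (UUG, Leu): 2 synonymous substitutions.
Total: 3 + 3 + 3 + 2 = 11.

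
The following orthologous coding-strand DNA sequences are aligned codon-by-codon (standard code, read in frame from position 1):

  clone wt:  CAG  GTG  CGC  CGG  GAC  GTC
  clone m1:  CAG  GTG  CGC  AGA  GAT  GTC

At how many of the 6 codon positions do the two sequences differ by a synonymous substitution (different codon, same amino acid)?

2

Codon 1: CAG Gln / CAG Gln — identical.
Codon 2: GTG Val / GTG Val — identical.
Codon 3: CGC Arg / CGC Arg — identical.
Codon 4: CGG Arg / AGA Arg — synonymous.
Codon 5: GAC Asp / GAT Asp — synonymous.
Codon 6: GTC Val / GTC Val — identical.
Synonymous differences: 2.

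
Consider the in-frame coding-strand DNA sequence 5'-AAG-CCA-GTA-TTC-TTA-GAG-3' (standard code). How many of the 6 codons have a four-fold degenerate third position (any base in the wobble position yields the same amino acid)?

2

Codon 1 AAG (Lys): third position 2-fold.
Codon 2 CCA (Pro): third position 4-fold.
Codon 3 GTA (Val): third position 4-fold.
Codon 4 TTC (Phe): third position 2-fold.
Codon 5 TTA (Leu): third position 2-fold.
Codon 6 GAG (Glu): third position 2-fold.
Four-fold degenerate third positions: 2.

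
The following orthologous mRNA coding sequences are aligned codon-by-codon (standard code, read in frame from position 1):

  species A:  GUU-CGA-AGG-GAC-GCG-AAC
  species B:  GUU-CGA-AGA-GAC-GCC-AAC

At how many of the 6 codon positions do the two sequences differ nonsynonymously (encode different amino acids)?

Codon 1: GUU Val / GUU Val — identical.
Codon 2: CGA Arg / CGA Arg — identical.
Codon 3: AGG Arg / AGA Arg — synonymous.
Codon 4: GAC Asp / GAC Asp — identical.
Codon 5: GCG Ala / GCC Ala — synonymous.
Codon 6: AAC Asn / AAC Asn — identical.
Nonsynonymous differences: 0.

0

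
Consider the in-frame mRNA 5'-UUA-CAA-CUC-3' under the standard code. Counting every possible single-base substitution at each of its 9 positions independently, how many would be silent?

Codon 1 (UUA, Leu): 2 synonymous substitutions.
Codon 2 (CAA, Gln): 1 synonymous substitution.
Codon 3 (CUC, Leu): 3 synonymous substitutions.
Total: 2 + 1 + 3 = 6.

6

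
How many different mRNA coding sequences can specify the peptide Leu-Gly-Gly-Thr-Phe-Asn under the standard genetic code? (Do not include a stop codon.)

Leu: 6 codons.
Gly: 4 codons.
Gly: 4 codons.
Thr: 4 codons.
Phe: 2 codons.
Asn: 2 codons.
6 × 4 × 4 × 4 × 2 × 2 = 1536.

1536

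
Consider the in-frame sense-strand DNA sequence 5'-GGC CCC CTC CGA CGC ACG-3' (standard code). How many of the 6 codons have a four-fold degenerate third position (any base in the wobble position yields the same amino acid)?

6

Codon 1 GGC (Gly): third position 4-fold.
Codon 2 CCC (Pro): third position 4-fold.
Codon 3 CTC (Leu): third position 4-fold.
Codon 4 CGA (Arg): third position 4-fold.
Codon 5 CGC (Arg): third position 4-fold.
Codon 6 ACG (Thr): third position 4-fold.
Four-fold degenerate third positions: 6.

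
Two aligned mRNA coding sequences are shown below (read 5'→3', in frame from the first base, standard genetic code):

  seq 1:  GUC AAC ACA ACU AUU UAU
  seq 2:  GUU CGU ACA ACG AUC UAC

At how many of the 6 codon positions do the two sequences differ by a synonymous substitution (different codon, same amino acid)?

Codon 1: GUC Val / GUU Val — synonymous.
Codon 2: AAC Asn / CGU Arg — nonsynonymous.
Codon 3: ACA Thr / ACA Thr — identical.
Codon 4: ACU Thr / ACG Thr — synonymous.
Codon 5: AUU Ile / AUC Ile — synonymous.
Codon 6: UAU Tyr / UAC Tyr — synonymous.
Synonymous differences: 4.

4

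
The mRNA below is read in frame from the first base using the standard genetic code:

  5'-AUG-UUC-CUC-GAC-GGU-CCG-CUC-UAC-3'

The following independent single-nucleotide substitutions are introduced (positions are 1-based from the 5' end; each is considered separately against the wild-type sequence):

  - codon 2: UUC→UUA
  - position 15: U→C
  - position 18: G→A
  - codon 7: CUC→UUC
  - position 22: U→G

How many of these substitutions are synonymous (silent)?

Codon 2: UUC (Phe) → UUA (Leu) — missense.
Codon 5: GGU (Gly) → GGC (Gly) — synonymous.
Codon 6: CCG (Pro) → CCA (Pro) — synonymous.
Codon 7: CUC (Leu) → UUC (Phe) — missense.
Codon 8: UAC (Tyr) → GAC (Asp) — missense.
Synonymous: 2 of 5.

2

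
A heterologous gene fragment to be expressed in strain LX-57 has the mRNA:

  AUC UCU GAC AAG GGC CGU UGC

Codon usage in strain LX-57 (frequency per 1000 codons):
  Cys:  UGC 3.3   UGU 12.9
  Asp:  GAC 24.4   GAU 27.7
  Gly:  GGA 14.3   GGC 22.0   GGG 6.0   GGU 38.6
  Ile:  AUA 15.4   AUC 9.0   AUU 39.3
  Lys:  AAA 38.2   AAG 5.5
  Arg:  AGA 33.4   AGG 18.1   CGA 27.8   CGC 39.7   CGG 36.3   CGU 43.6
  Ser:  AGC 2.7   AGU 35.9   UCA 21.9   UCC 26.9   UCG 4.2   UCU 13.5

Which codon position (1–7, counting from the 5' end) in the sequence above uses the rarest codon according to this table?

7

Codon 1 AUC (Ile): 9.0 per 1000.
Codon 2 UCU (Ser): 13.5 per 1000.
Codon 3 GAC (Asp): 24.4 per 1000.
Codon 4 AAG (Lys): 5.5 per 1000.
Codon 5 GGC (Gly): 22.0 per 1000.
Codon 6 CGU (Arg): 43.6 per 1000.
Codon 7 UGC (Cys): 3.3 per 1000.
Lowest frequency is 3.3 at codon 7.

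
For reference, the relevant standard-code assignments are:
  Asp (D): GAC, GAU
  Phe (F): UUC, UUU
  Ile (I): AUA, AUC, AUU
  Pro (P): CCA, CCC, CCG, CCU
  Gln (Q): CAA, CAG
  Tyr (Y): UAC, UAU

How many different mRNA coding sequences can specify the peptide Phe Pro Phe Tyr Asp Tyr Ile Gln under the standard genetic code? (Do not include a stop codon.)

768

Phe: 2 codons.
Pro: 4 codons.
Phe: 2 codons.
Tyr: 2 codons.
Asp: 2 codons.
Tyr: 2 codons.
Ile: 3 codons.
Gln: 2 codons.
2 × 4 × 2 × 2 × 2 × 2 × 3 × 2 = 768.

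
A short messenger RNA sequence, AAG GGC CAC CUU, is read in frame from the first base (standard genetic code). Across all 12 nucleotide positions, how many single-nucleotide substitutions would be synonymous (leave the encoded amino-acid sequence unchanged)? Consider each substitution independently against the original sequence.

Codon 1 (AAG, Lys): 1 synonymous substitution.
Codon 2 (GGC, Gly): 3 synonymous substitutions.
Codon 3 (CAC, His): 1 synonymous substitution.
Codon 4 (CUU, Leu): 3 synonymous substitutions.
Total: 1 + 3 + 1 + 3 = 8.

8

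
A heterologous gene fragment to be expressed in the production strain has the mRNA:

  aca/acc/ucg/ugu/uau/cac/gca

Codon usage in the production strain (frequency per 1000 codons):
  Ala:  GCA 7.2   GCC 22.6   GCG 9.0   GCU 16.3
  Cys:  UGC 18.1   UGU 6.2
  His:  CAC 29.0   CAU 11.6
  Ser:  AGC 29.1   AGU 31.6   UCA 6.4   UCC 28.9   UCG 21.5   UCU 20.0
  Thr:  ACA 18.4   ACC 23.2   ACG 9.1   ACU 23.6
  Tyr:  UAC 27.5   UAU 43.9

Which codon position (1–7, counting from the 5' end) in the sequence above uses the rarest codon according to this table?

4

Codon 1 ACA (Thr): 18.4 per 1000.
Codon 2 ACC (Thr): 23.2 per 1000.
Codon 3 UCG (Ser): 21.5 per 1000.
Codon 4 UGU (Cys): 6.2 per 1000.
Codon 5 UAU (Tyr): 43.9 per 1000.
Codon 6 CAC (His): 29.0 per 1000.
Codon 7 GCA (Ala): 7.2 per 1000.
Lowest frequency is 6.2 at codon 4.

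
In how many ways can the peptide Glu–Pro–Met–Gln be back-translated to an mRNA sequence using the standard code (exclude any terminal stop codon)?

16

Glu: 2 codons.
Pro: 4 codons.
Met: 1 codon.
Gln: 2 codons.
2 × 4 × 1 × 2 = 16.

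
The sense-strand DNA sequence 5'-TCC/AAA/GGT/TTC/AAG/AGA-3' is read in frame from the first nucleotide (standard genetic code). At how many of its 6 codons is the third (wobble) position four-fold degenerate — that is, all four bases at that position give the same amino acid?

Codon 1 TCC (Ser): third position 4-fold.
Codon 2 AAA (Lys): third position 2-fold.
Codon 3 GGT (Gly): third position 4-fold.
Codon 4 TTC (Phe): third position 2-fold.
Codon 5 AAG (Lys): third position 2-fold.
Codon 6 AGA (Arg): third position 2-fold.
Four-fold degenerate third positions: 2.

2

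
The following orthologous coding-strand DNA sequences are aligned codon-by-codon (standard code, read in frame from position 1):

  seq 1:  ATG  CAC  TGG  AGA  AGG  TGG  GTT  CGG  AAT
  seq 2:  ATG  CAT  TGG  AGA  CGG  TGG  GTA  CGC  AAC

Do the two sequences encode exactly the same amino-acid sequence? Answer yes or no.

yes

Codon 1: ATG Met / ATG Met — identical.
Codon 2: CAC His / CAT His — synonymous.
Codon 3: TGG Trp / TGG Trp — identical.
Codon 4: AGA Arg / AGA Arg — identical.
Codon 5: AGG Arg / CGG Arg — synonymous.
Codon 6: TGG Trp / TGG Trp — identical.
Codon 7: GTT Val / GTA Val — synonymous.
Codon 8: CGG Arg / CGC Arg — synonymous.
Codon 9: AAT Asn / AAC Asn — synonymous.
Nonsynonymous differences: 0 → same protein.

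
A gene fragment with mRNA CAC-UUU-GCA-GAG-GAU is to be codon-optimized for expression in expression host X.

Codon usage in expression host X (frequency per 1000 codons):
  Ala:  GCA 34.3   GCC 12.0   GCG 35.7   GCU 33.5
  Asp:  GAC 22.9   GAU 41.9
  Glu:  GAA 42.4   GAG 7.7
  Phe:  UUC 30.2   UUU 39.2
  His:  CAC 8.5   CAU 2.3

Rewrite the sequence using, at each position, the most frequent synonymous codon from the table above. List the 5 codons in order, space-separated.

CAC UUU GCG GAA GAU

Codon 1 (His): best is CAC at 8.5.
Codon 2 (Phe): best is UUU at 39.2.
Codon 3 (Ala): best is GCG at 35.7.
Codon 4 (Glu): best is GAA at 42.4.
Codon 5 (Asp): best is GAU at 41.9.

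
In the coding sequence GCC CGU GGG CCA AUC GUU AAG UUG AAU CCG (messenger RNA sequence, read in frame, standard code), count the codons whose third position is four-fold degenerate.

Codon 1 GCC (Ala): third position 4-fold.
Codon 2 CGU (Arg): third position 4-fold.
Codon 3 GGG (Gly): third position 4-fold.
Codon 4 CCA (Pro): third position 4-fold.
Codon 5 AUC (Ile): third position 3-fold.
Codon 6 GUU (Val): third position 4-fold.
Codon 7 AAG (Lys): third position 2-fold.
Codon 8 UUG (Leu): third position 2-fold.
Codon 9 AAU (Asn): third position 2-fold.
Codon 10 CCG (Pro): third position 4-fold.
Four-fold degenerate third positions: 6.

6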